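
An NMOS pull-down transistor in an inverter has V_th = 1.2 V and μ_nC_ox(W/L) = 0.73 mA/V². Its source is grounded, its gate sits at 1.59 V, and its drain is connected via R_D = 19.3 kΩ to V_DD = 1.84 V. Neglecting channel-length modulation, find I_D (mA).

V_GS = V_G = 1.59 V, so V_ov = 1.59 − 1.2 = 0.39 V.
Assume saturation: I_D = ½ k_n V_ov² = 0.5 × 0.73 × 0.39² = 0.0555 mA, giving V_DS = V_DD − I_D R_D = 1.84 − 0.0555 × 19.3 = 0.769 V.
V_DS = 0.769 V ≥ V_ov = 0.39 V, confirming saturation.

I_D = 0.0555 mA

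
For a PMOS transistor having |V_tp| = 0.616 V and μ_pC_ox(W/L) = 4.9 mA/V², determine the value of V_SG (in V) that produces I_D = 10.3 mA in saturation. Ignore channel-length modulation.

In saturation I_D = ½ k_p (V_SG − |V_tp|)², so V_SG − |V_tp| = √(2 I_D / k_p) = √(2 × 10.3 / 4.9) = 2.05 V.
V_SG = 0.616 + 2.05 = 2.67 V.

V_SG = 2.67 V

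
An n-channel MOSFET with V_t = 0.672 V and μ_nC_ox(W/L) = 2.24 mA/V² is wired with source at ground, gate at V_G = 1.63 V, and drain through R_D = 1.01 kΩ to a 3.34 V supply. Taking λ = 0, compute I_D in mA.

I_D = 1.03 mA

V_GS = V_G = 1.63 V, so V_ov = 1.63 − 0.672 = 0.958 V.
Assume saturation: I_D = ½ k_n V_ov² = 0.5 × 2.24 × 0.958² = 1.03 mA, giving V_DS = V_DD − I_D R_D = 3.34 − 1.03 × 1.01 = 2.3 V.
V_DS = 2.3 V ≥ V_ov = 0.958 V, confirming saturation.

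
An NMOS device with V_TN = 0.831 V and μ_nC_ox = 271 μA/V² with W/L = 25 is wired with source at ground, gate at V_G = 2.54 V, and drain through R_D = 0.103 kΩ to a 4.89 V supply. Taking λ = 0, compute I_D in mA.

I_D = 9.89 mA

V_GS = V_G = 2.54 V, so V_ov = 2.54 − 0.831 = 1.71 V.
k_n = μ_nC_ox · (W/L) = 6.775 mA/V².
Assume saturation: I_D = ½ k_n V_ov² = 0.5 × 6.775 × 1.71² = 9.89 mA, giving V_DS = V_DD − I_D R_D = 4.89 − 9.89 × 0.103 = 3.87 V.
V_DS = 3.87 V ≥ V_ov = 1.71 V, confirming saturation.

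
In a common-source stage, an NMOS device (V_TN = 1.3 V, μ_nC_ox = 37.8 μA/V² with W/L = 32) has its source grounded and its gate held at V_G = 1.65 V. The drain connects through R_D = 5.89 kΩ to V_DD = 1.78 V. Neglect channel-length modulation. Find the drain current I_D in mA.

V_GS = V_G = 1.65 V, so V_ov = 1.65 − 1.3 = 0.35 V.
k_n = μ_nC_ox · (W/L) = 1.21 mA/V².
Assume saturation: I_D = ½ k_n V_ov² = 0.5 × 1.21 × 0.35² = 0.0741 mA, giving V_DS = V_DD − I_D R_D = 1.78 − 0.0741 × 5.89 = 1.34 V.
V_DS = 1.34 V ≥ V_ov = 0.35 V, confirming saturation.

I_D = 0.0741 mA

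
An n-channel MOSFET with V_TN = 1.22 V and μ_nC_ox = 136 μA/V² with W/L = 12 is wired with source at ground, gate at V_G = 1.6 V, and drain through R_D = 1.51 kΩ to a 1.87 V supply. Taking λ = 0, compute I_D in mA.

I_D = 0.118 mA

V_GS = V_G = 1.6 V, so V_ov = 1.6 − 1.22 = 0.38 V.
k_n = μ_nC_ox · (W/L) = 1.632 mA/V².
Assume saturation: I_D = ½ k_n V_ov² = 0.5 × 1.632 × 0.38² = 0.118 mA, giving V_DS = V_DD − I_D R_D = 1.87 − 0.118 × 1.51 = 1.69 V.
V_DS = 1.69 V ≥ V_ov = 0.38 V, confirming saturation.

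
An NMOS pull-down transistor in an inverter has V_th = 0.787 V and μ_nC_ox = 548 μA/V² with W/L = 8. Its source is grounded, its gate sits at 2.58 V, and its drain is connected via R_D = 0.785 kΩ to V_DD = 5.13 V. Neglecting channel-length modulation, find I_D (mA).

V_GS = V_G = 2.58 V, so V_ov = 2.58 − 0.787 = 1.79 V.
k_n = μ_nC_ox · (W/L) = 4.384 mA/V².
Assume saturation: I_D = ½ k_n V_ov² = 0.5 × 4.384 × 1.79² = 7.05 mA, giving V_DS = V_DD − I_D R_D = 5.13 − 7.05 × 0.785 = -0.402 V.
But -0.402 V < V_ov = 1.79 V, so the device is actually in triode.
In triode I_D = k_n[V_ov V_DS − ½ V_DS²] and I_D = (V_DD − V_DS)/R_D. Equating: 1.72 V_DS² − 7.171 V_DS + 5.13 = 0, giving V_DS = 0.917 V (the root below V_ov).
I_D = (5.13 − 0.917) / 0.785 = 5.37 mA.

I_D = 5.37 mA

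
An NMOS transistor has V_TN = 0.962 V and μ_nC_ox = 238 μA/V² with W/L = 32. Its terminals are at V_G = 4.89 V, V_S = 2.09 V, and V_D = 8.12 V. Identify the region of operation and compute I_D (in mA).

Saturation; I_D = 12.9 mA

V_GS = V_G − V_S = 4.89 − 2.09 = 2.8 V; V_DS = V_D − V_S = 8.12 − 2.09 = 6.03 V.
k_n = μ_nC_ox · (W/L) = 7.616 mA/V².
V_ov = V_GS − V_TN = 2.8 − 0.962 = 1.84 V.
Since V_DS = 6.03 V ≥ V_ov = 1.84 V, the device is in saturation.
I_D = ½ k_n V_ov² = 0.5 × 7.616 × 1.84² = 12.9 mA.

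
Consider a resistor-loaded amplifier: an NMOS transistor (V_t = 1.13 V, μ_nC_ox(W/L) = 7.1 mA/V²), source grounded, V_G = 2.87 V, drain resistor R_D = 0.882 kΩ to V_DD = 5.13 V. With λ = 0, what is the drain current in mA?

V_GS = V_G = 2.87 V, so V_ov = 2.87 − 1.13 = 1.74 V.
Assume saturation: I_D = ½ k_n V_ov² = 0.5 × 7.1 × 1.74² = 10.7 mA, giving V_DS = V_DD − I_D R_D = 5.13 − 10.7 × 0.882 = -4.35 V.
But -4.35 V < V_ov = 1.74 V, so the device is actually in triode.
In triode I_D = k_n[V_ov V_DS − ½ V_DS²] and I_D = (V_DD − V_DS)/R_D. Equating: 3.13 V_DS² − 11.9 V_DS + 5.13 = 0, giving V_DS = 0.496 V (the root below V_ov).
I_D = (5.13 − 0.496) / 0.882 = 5.25 mA.

I_D = 5.25 mA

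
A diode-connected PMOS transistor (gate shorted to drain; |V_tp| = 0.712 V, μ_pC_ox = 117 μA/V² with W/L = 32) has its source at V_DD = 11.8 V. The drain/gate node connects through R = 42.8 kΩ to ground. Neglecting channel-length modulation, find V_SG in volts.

V_SG = 1.08 V

With gate tied to drain, V_SG = V_SD ≥ V_SG − |V_tp|, so the device is in saturation.
k_p = μ_pC_ox · (W/L) = 3.744 mA/V².
KCL at the drain: ½ k_p (V_SG − |V_tp|)² = (V_DD − V_SG)/R.
Let x = V_SG − 0.712. Then 80.1 x² + x − 11.09 = 0, giving x = 0.366 V (positive root), so V_SG = 1.08 V.
I_D = (V_DD − V_SG)/R = (11.8 − 1.08) / 42.8 = 0.251 mA.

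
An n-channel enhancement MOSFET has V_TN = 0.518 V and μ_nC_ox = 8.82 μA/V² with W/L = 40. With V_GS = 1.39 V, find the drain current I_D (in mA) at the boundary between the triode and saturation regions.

At the boundary V_DS = V_ov = V_GS − V_TN = 1.39 − 0.518 = 0.872 V.
k_n = μ_nC_ox · (W/L) = 0.3528 mA/V².
I_D = ½ k_n V_ov² = 0.5 × 0.3528 × 0.872² = 0.134 mA.

I_D = 0.134 mA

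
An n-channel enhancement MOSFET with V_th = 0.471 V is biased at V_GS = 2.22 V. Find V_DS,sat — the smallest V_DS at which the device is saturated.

V_DS,sat = 1.75 V

The boundary between triode and saturation is V_DS = V_GS − V_th = V_ov.
V_ov = 2.22 − 0.471 = 1.75 V.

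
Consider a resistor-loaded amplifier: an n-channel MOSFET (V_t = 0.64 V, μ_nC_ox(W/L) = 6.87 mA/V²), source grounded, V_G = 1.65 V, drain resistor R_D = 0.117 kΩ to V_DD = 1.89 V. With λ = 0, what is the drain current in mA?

V_GS = V_G = 1.65 V, so V_ov = 1.65 − 0.64 = 1.01 V.
Assume saturation: I_D = ½ k_n V_ov² = 0.5 × 6.87 × 1.01² = 3.5 mA, giving V_DS = V_DD − I_D R_D = 1.89 − 3.5 × 0.117 = 1.48 V.
V_DS = 1.48 V ≥ V_ov = 1.01 V, confirming saturation.

I_D = 3.50 mA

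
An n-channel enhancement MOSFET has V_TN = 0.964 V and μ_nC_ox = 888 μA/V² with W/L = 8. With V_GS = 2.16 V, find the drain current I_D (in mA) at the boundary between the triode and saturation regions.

I_D = 5.08 mA

At the boundary V_DS = V_ov = V_GS − V_TN = 2.16 − 0.964 = 1.2 V.
k_n = μ_nC_ox · (W/L) = 7.104 mA/V².
I_D = ½ k_n V_ov² = 0.5 × 7.104 × 1.2² = 5.08 mA.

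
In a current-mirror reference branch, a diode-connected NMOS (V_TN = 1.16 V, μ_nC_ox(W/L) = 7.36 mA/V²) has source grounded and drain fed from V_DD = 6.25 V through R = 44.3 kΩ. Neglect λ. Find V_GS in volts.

With gate tied to drain, V_GS = V_DS ≥ V_GS − V_TN, so the device is in saturation.
KCL at the drain: ½ k_n (V_GS − V_TN)² = (V_DD − V_GS)/R.
Let x = V_GS − 1.16. Then 163 x² + x − 5.09 = 0, giving x = 0.174 V (positive root), so V_GS = 1.33 V.
I_D = (V_DD − V_GS)/R = (6.25 − 1.33) / 44.3 = 0.111 mA.

V_GS = 1.33 V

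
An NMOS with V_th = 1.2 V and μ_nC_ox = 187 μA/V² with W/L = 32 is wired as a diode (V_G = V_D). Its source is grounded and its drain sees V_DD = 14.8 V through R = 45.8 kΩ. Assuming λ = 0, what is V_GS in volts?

V_GS = 1.51 V

With gate tied to drain, V_GS = V_DS ≥ V_GS − V_th, so the device is in saturation.
k_n = μ_nC_ox · (W/L) = 5.984 mA/V².
KCL at the drain: ½ k_n (V_GS − V_th)² = (V_DD − V_GS)/R.
Let x = V_GS − 1.2. Then 137 x² + x − 13.6 = 0, giving x = 0.311 V (positive root), so V_GS = 1.51 V.
I_D = (V_DD − V_GS)/R = (14.8 − 1.51) / 45.8 = 0.29 mA.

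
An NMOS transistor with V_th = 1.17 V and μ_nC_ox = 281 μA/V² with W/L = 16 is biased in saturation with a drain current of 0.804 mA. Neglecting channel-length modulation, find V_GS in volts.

k_n = μ_nC_ox · (W/L) = 4.496 mA/V².
In saturation I_D = ½ k_n (V_GS − V_th)², so V_GS − V_th = √(2 I_D / k_n) = √(2 × 0.804 / 4.496) = 0.598 V.
V_GS = 1.17 + 0.598 = 1.77 V.

V_GS = 1.77 V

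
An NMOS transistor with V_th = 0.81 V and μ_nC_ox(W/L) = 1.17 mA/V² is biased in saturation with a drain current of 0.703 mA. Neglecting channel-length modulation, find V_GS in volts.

In saturation I_D = ½ k_n (V_GS − V_th)², so V_GS − V_th = √(2 I_D / k_n) = √(2 × 0.703 / 1.17) = 1.1 V.
V_GS = 0.81 + 1.1 = 1.91 V.

V_GS = 1.91 V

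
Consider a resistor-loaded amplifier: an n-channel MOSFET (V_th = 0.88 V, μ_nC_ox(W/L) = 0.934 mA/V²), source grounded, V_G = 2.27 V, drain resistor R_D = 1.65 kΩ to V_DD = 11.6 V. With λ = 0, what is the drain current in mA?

V_GS = V_G = 2.27 V, so V_ov = 2.27 − 0.88 = 1.39 V.
Assume saturation: I_D = ½ k_n V_ov² = 0.5 × 0.934 × 1.39² = 0.902 mA, giving V_DS = V_DD − I_D R_D = 11.6 − 0.902 × 1.65 = 10.1 V.
V_DS = 10.1 V ≥ V_ov = 1.39 V, confirming saturation.

I_D = 0.902 mA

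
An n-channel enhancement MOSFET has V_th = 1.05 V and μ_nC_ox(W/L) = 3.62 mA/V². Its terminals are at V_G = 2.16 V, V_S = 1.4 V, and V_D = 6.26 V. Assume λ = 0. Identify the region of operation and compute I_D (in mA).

V_GS = V_G − V_S = 2.16 − 1.4 = 0.76 V; V_DS = V_D − V_S = 6.26 − 1.4 = 4.86 V.
V_GS = 0.76 V < V_th = 1.05 V, so the transistor is in cutoff.

Cutoff; I_D = 0 mA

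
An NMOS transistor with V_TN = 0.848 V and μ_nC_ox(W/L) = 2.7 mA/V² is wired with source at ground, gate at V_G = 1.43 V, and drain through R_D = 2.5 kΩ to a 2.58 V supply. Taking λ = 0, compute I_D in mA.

V_GS = V_G = 1.43 V, so V_ov = 1.43 − 0.848 = 0.582 V.
Assume saturation: I_D = ½ k_n V_ov² = 0.5 × 2.7 × 0.582² = 0.457 mA, giving V_DS = V_DD − I_D R_D = 2.58 − 0.457 × 2.5 = 1.44 V.
V_DS = 1.44 V ≥ V_ov = 0.582 V, confirming saturation.

I_D = 0.457 mA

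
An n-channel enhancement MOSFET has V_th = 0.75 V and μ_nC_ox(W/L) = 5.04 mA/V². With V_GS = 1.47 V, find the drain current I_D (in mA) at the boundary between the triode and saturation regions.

At the boundary V_DS = V_ov = V_GS − V_th = 1.47 − 0.75 = 0.72 V.
I_D = ½ k_n V_ov² = 0.5 × 5.04 × 0.72² = 1.31 mA.

I_D = 1.31 mA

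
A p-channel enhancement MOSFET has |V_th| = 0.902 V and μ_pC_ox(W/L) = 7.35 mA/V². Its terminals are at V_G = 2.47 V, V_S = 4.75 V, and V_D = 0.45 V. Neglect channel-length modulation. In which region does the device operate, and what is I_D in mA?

Saturation; I_D = 6.98 mA

V_SG = V_S − V_G = 4.75 − 2.47 = 2.28 V; V_SD = V_S − V_D = 4.75 − 0.45 = 4.3 V.
V_ov = V_SG − |V_th| = 2.28 − 0.902 = 1.38 V.
Since V_SD = 4.3 V ≥ V_ov = 1.38 V, the device is in saturation.
I_D = ½ k_p V_ov² = 0.5 × 7.35 × 1.38² = 6.98 mA.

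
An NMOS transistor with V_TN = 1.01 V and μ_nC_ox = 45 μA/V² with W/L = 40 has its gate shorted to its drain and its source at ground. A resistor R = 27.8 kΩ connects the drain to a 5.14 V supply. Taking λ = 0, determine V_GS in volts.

With gate tied to drain, V_GS = V_DS ≥ V_GS − V_TN, so the device is in saturation.
k_n = μ_nC_ox · (W/L) = 1.8 mA/V².
KCL at the drain: ½ k_n (V_GS − V_TN)² = (V_DD − V_GS)/R.
Let x = V_GS − 1.01. Then 25 x² + x − 4.13 = 0, giving x = 0.387 V (positive root), so V_GS = 1.4 V.
I_D = (V_DD − V_GS)/R = (5.14 − 1.4) / 27.8 = 0.135 mA.

V_GS = 1.40 V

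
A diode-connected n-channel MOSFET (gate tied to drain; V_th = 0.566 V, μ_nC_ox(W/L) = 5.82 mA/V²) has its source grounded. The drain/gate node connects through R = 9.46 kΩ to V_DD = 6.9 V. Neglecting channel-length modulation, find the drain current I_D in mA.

I_D = 0.621 mA

With gate tied to drain, V_GS = V_DS ≥ V_GS − V_th, so the device is in saturation.
KCL at the drain: ½ k_n (V_GS − V_th)² = (V_DD − V_GS)/R.
Let x = V_GS − 0.566. Then 27.5 x² + x − 6.334 = 0, giving x = 0.462 V (positive root), so V_GS = 1.03 V.
I_D = (V_DD − V_GS)/R = (6.9 − 1.03) / 9.46 = 0.621 mA.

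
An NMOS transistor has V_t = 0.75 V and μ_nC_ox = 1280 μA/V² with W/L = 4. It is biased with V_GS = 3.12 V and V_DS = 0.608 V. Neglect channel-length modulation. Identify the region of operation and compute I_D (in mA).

k_n = μ_nC_ox · (W/L) = 5.12 mA/V².
V_ov = V_GS − V_t = 3.12 − 0.75 = 2.37 V.
Since V_DS = 0.608 V < V_ov = 2.37 V, the device is in the triode region.
I_D = k_n [V_ov · V_DS − ½ V_DS²] = 5.12 × [2.37 × 0.608 − 0.5 × 0.608²] = 6.43 mA.

Triode; I_D = 6.43 mA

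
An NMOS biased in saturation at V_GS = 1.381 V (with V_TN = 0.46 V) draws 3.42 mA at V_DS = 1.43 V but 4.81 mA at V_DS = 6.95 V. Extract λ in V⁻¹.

With V_GS fixed, I_D ∝ (1 + λ V_DS) in saturation, so I_D2/I_D1 = (1 + λ V_DS2)/(1 + λ V_DS1).
4.81/3.42 = 1.406 = (1 + 6.95 λ)/(1 + 1.43 λ).
Solving: λ (I_D1 V_DS2 − I_D2 V_DS1) = I_D2 − I_D1, so λ = (4.81 − 3.42) / (3.42 × 6.95 − 4.81 × 1.43) = 1.39 / 16.9 = 0.0823 V⁻¹.

λ = 0.0823 V⁻¹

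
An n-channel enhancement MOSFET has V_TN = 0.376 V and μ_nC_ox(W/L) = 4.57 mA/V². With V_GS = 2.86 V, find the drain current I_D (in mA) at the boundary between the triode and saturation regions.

I_D = 14.1 mA

At the boundary V_DS = V_ov = V_GS − V_TN = 2.86 − 0.376 = 2.48 V.
I_D = ½ k_n V_ov² = 0.5 × 4.57 × 2.48² = 14.1 mA.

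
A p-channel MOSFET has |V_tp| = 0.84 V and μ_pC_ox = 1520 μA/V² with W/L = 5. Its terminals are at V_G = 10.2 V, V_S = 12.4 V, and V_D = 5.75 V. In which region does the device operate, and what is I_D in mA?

Saturation; I_D = 7.03 mA

V_SG = V_S − V_G = 12.4 − 10.2 = 2.2 V; V_SD = V_S − V_D = 12.4 − 5.75 = 6.65 V.
k_p = μ_pC_ox · (W/L) = 7.6 mA/V².
V_ov = V_SG − |V_tp| = 2.2 − 0.84 = 1.36 V.
Since V_SD = 6.65 V ≥ V_ov = 1.36 V, the device is in saturation.
I_D = ½ k_p V_ov² = 0.5 × 7.6 × 1.36² = 7.03 mA.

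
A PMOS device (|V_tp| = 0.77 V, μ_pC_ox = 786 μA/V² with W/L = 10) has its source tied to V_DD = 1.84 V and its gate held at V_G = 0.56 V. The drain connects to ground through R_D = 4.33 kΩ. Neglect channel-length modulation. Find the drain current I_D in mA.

I_D = 0.399 mA

V_SG = V_DD − V_G = 1.84 − 0.56 = 1.28 V, so V_ov = 1.28 − 0.77 = 0.51 V.
k_p = μ_pC_ox · (W/L) = 7.86 mA/V².
Assume saturation: I_D = ½ k_p V_ov² = 0.5 × 7.86 × 0.51² = 1.02 mA, giving V_SD = V_DD − I_D R_D = 1.84 − 1.02 × 4.33 = -2.59 V.
But -2.59 V < V_ov = 0.51 V, so the device is actually in triode.
In triode I_D = k_p[V_ov V_SD − ½ V_SD²] and I_D = (V_DD − V_SD)/R_D. Equating: 17 V_SD² − 18.36 V_SD + 1.84 = 0, giving V_SD = 0.112 V (the root below V_ov).
I_D = (1.84 − 0.112) / 4.33 = 0.399 mA.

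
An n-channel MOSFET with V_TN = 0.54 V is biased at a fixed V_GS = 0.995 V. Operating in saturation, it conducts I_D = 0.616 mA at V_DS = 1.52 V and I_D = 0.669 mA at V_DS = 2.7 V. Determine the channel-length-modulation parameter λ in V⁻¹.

With V_GS fixed, I_D ∝ (1 + λ V_DS) in saturation, so I_D2/I_D1 = (1 + λ V_DS2)/(1 + λ V_DS1).
0.669/0.616 = 1.086 = (1 + 2.7 λ)/(1 + 1.52 λ).
Solving: λ (I_D1 V_DS2 − I_D2 V_DS1) = I_D2 − I_D1, so λ = (0.669 − 0.616) / (0.616 × 2.7 − 0.669 × 1.52) = 0.053 / 0.646 = 0.082 V⁻¹.

λ = 0.0820 V⁻¹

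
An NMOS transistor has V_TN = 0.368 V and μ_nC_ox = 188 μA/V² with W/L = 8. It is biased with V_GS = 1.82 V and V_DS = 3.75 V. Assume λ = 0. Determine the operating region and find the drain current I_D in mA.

k_n = μ_nC_ox · (W/L) = 1.504 mA/V².
V_ov = V_GS − V_TN = 1.82 − 0.368 = 1.45 V.
Since V_DS = 3.75 V ≥ V_ov = 1.45 V, the device is in saturation.
I_D = ½ k_n V_ov² = 0.5 × 1.504 × 1.45² = 1.59 mA.

Saturation; I_D = 1.59 mA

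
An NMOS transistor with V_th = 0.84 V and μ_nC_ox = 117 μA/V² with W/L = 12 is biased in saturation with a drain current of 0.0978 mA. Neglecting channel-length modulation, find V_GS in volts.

k_n = μ_nC_ox · (W/L) = 1.404 mA/V².
In saturation I_D = ½ k_n (V_GS − V_th)², so V_GS − V_th = √(2 I_D / k_n) = √(2 × 0.0978 / 1.404) = 0.373 V.
V_GS = 0.84 + 0.373 = 1.21 V.

V_GS = 1.21 V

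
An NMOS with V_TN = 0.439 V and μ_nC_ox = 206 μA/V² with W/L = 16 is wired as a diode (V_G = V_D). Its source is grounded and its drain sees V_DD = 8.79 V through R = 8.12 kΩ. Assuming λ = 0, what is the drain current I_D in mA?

With gate tied to drain, V_GS = V_DS ≥ V_GS − V_TN, so the device is in saturation.
k_n = μ_nC_ox · (W/L) = 3.296 mA/V².
KCL at the drain: ½ k_n (V_GS − V_TN)² = (V_DD − V_GS)/R.
Let x = V_GS − 0.439. Then 13.4 x² + x − 8.351 = 0, giving x = 0.753 V (positive root), so V_GS = 1.19 V.
I_D = (V_DD − V_GS)/R = (8.79 − 1.19) / 8.12 = 0.936 mA.

I_D = 0.936 mA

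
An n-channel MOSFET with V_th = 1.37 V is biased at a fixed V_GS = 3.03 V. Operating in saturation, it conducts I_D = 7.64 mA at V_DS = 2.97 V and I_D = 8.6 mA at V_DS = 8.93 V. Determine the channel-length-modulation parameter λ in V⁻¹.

With V_GS fixed, I_D ∝ (1 + λ V_DS) in saturation, so I_D2/I_D1 = (1 + λ V_DS2)/(1 + λ V_DS1).
8.6/7.64 = 1.126 = (1 + 8.93 λ)/(1 + 2.97 λ).
Solving: λ (I_D1 V_DS2 − I_D2 V_DS1) = I_D2 − I_D1, so λ = (8.6 − 7.64) / (7.64 × 8.93 − 8.6 × 2.97) = 0.96 / 42.7 = 0.0225 V⁻¹.

λ = 0.0225 V⁻¹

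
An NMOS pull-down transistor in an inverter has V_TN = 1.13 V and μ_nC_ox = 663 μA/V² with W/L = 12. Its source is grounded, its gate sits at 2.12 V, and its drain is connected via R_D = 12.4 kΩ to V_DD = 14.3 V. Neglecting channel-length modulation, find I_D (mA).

V_GS = V_G = 2.12 V, so V_ov = 2.12 − 1.13 = 0.99 V.
k_n = μ_nC_ox · (W/L) = 7.956 mA/V².
Assume saturation: I_D = ½ k_n V_ov² = 0.5 × 7.956 × 0.99² = 3.9 mA, giving V_DS = V_DD − I_D R_D = 14.3 − 3.9 × 12.4 = -34 V.
But -34 V < V_ov = 0.99 V, so the device is actually in triode.
In triode I_D = k_n[V_ov V_DS − ½ V_DS²] and I_D = (V_DD − V_DS)/R_D. Equating: 49.3 V_DS² − 98.67 V_DS + 14.3 = 0, giving V_DS = 0.157 V (the root below V_ov).
I_D = (14.3 − 0.157) / 12.4 = 1.14 mA.

I_D = 1.14 mA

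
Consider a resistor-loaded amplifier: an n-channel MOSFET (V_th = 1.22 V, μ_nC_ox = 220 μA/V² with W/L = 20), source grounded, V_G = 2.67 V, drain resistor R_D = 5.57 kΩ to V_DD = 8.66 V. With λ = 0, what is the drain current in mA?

V_GS = V_G = 2.67 V, so V_ov = 2.67 − 1.22 = 1.45 V.
k_n = μ_nC_ox · (W/L) = 4.4 mA/V².
Assume saturation: I_D = ½ k_n V_ov² = 0.5 × 4.4 × 1.45² = 4.63 mA, giving V_DS = V_DD − I_D R_D = 8.66 − 4.63 × 5.57 = -17.1 V.
But -17.1 V < V_ov = 1.45 V, so the device is actually in triode.
In triode I_D = k_n[V_ov V_DS − ½ V_DS²] and I_D = (V_DD − V_DS)/R_D. Equating: 12.3 V_DS² − 36.54 V_DS + 8.66 = 0, giving V_DS = 0.26 V (the root below V_ov).
I_D = (8.66 − 0.26) / 5.57 = 1.51 mA.

I_D = 1.51 mA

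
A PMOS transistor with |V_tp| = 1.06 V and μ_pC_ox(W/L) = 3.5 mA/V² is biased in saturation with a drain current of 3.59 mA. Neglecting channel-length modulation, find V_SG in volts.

V_SG = 2.49 V

In saturation I_D = ½ k_p (V_SG − |V_tp|)², so V_SG − |V_tp| = √(2 I_D / k_p) = √(2 × 3.59 / 3.5) = 1.43 V.
V_SG = 1.06 + 1.43 = 2.49 V.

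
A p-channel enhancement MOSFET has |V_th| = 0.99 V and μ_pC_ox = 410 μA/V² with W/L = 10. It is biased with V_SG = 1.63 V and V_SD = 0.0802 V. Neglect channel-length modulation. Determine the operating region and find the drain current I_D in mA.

Triode; I_D = 0.197 mA

k_p = μ_pC_ox · (W/L) = 4.1 mA/V².
V_ov = V_SG − |V_th| = 1.63 − 0.99 = 0.64 V.
Since V_SD = 0.0802 V < V_ov = 0.64 V, the device is in the triode region.
I_D = k_p [V_ov · V_SD − ½ V_SD²] = 4.1 × [0.64 × 0.0802 − 0.5 × 0.0802²] = 0.197 mA.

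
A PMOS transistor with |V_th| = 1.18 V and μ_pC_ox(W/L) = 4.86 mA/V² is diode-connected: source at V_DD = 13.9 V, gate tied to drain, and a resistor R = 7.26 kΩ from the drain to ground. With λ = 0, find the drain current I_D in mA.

With gate tied to drain, V_SG = V_SD ≥ V_SG − |V_th|, so the device is in saturation.
KCL at the drain: ½ k_p (V_SG − |V_th|)² = (V_DD − V_SG)/R.
Let x = V_SG − 1.18. Then 17.6 x² + x − 12.72 = 0, giving x = 0.821 V (positive root), so V_SG = 2 V.
I_D = (V_DD − V_SG)/R = (13.9 − 2) / 7.26 = 1.64 mA.

I_D = 1.64 mA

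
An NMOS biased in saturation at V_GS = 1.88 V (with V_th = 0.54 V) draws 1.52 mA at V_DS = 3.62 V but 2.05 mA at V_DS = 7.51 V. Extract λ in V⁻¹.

With V_GS fixed, I_D ∝ (1 + λ V_DS) in saturation, so I_D2/I_D1 = (1 + λ V_DS2)/(1 + λ V_DS1).
2.05/1.52 = 1.349 = (1 + 7.51 λ)/(1 + 3.62 λ).
Solving: λ (I_D1 V_DS2 − I_D2 V_DS1) = I_D2 − I_D1, so λ = (2.05 − 1.52) / (1.52 × 7.51 − 2.05 × 3.62) = 0.53 / 3.99 = 0.133 V⁻¹.

λ = 0.133 V⁻¹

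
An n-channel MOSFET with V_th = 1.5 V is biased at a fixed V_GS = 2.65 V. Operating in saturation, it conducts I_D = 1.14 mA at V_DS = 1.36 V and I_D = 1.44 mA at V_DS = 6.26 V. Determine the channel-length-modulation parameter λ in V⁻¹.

λ = 0.0579 V⁻¹

With V_GS fixed, I_D ∝ (1 + λ V_DS) in saturation, so I_D2/I_D1 = (1 + λ V_DS2)/(1 + λ V_DS1).
1.44/1.14 = 1.263 = (1 + 6.26 λ)/(1 + 1.36 λ).
Solving: λ (I_D1 V_DS2 − I_D2 V_DS1) = I_D2 − I_D1, so λ = (1.44 − 1.14) / (1.14 × 6.26 − 1.44 × 1.36) = 0.3 / 5.18 = 0.0579 V⁻¹.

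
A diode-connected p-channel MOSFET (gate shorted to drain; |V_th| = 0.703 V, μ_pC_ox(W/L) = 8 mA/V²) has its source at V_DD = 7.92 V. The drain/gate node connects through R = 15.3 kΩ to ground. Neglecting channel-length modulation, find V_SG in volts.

V_SG = 1.04 V

With gate tied to drain, V_SG = V_SD ≥ V_SG − |V_th|, so the device is in saturation.
KCL at the drain: ½ k_p (V_SG − |V_th|)² = (V_DD − V_SG)/R.
Let x = V_SG − 0.703. Then 61.2 x² + x − 7.217 = 0, giving x = 0.335 V (positive root), so V_SG = 1.04 V.
I_D = (V_DD − V_SG)/R = (7.92 − 1.04) / 15.3 = 0.45 mA.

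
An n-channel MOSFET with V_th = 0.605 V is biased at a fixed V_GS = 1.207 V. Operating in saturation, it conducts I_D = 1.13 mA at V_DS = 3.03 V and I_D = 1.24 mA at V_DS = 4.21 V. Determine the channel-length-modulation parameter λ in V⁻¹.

λ = 0.110 V⁻¹

With V_GS fixed, I_D ∝ (1 + λ V_DS) in saturation, so I_D2/I_D1 = (1 + λ V_DS2)/(1 + λ V_DS1).
1.24/1.13 = 1.097 = (1 + 4.21 λ)/(1 + 3.03 λ).
Solving: λ (I_D1 V_DS2 − I_D2 V_DS1) = I_D2 − I_D1, so λ = (1.24 − 1.13) / (1.13 × 4.21 − 1.24 × 3.03) = 0.11 / 1 = 0.11 V⁻¹.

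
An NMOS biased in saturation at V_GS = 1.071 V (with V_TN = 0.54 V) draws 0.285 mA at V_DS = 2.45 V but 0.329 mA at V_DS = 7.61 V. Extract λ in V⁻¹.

With V_GS fixed, I_D ∝ (1 + λ V_DS) in saturation, so I_D2/I_D1 = (1 + λ V_DS2)/(1 + λ V_DS1).
0.329/0.285 = 1.154 = (1 + 7.61 λ)/(1 + 2.45 λ).
Solving: λ (I_D1 V_DS2 − I_D2 V_DS1) = I_D2 − I_D1, so λ = (0.329 − 0.285) / (0.285 × 7.61 − 0.329 × 2.45) = 0.044 / 1.36 = 0.0323 V⁻¹.

λ = 0.0323 V⁻¹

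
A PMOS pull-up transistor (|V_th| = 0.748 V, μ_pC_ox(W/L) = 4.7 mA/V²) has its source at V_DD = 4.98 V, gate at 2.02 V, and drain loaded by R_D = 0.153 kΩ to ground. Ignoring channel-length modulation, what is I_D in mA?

V_SG = V_DD − V_G = 4.98 − 2.02 = 2.96 V, so V_ov = 2.96 − 0.748 = 2.21 V.
Assume saturation: I_D = ½ k_p V_ov² = 0.5 × 4.7 × 2.21² = 11.5 mA, giving V_SD = V_DD − I_D R_D = 4.98 − 11.5 × 0.153 = 3.22 V.
V_SD = 3.22 V ≥ V_ov = 2.21 V, confirming saturation.

I_D = 11.5 mA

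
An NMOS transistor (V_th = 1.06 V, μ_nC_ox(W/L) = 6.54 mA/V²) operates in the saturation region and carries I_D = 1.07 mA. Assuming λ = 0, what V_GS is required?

In saturation I_D = ½ k_n (V_GS − V_th)², so V_GS − V_th = √(2 I_D / k_n) = √(2 × 1.07 / 6.54) = 0.572 V.
V_GS = 1.06 + 0.572 = 1.63 V.

V_GS = 1.63 V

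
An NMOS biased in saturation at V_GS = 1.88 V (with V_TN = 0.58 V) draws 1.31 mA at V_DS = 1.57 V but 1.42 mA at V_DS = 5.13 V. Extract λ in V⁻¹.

With V_GS fixed, I_D ∝ (1 + λ V_DS) in saturation, so I_D2/I_D1 = (1 + λ V_DS2)/(1 + λ V_DS1).
1.42/1.31 = 1.084 = (1 + 5.13 λ)/(1 + 1.57 λ).
Solving: λ (I_D1 V_DS2 − I_D2 V_DS1) = I_D2 − I_D1, so λ = (1.42 − 1.31) / (1.31 × 5.13 − 1.42 × 1.57) = 0.11 / 4.49 = 0.0245 V⁻¹.

λ = 0.0245 V⁻¹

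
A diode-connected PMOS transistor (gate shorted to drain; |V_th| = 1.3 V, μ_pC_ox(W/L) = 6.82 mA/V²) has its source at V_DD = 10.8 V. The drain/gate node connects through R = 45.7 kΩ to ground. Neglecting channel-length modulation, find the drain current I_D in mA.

I_D = 0.203 mA

With gate tied to drain, V_SG = V_SD ≥ V_SG − |V_th|, so the device is in saturation.
KCL at the drain: ½ k_p (V_SG − |V_th|)² = (V_DD − V_SG)/R.
Let x = V_SG − 1.3. Then 156 x² + x − 9.5 = 0, giving x = 0.244 V (positive root), so V_SG = 1.54 V.
I_D = (V_DD − V_SG)/R = (10.8 − 1.54) / 45.7 = 0.203 mA.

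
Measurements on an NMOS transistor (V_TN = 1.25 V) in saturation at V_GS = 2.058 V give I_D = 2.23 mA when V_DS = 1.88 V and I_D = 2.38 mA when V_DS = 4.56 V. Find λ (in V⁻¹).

With V_GS fixed, I_D ∝ (1 + λ V_DS) in saturation, so I_D2/I_D1 = (1 + λ V_DS2)/(1 + λ V_DS1).
2.38/2.23 = 1.067 = (1 + 4.56 λ)/(1 + 1.88 λ).
Solving: λ (I_D1 V_DS2 − I_D2 V_DS1) = I_D2 − I_D1, so λ = (2.38 − 2.23) / (2.23 × 4.56 − 2.38 × 1.88) = 0.15 / 5.69 = 0.0263 V⁻¹.

λ = 0.0263 V⁻¹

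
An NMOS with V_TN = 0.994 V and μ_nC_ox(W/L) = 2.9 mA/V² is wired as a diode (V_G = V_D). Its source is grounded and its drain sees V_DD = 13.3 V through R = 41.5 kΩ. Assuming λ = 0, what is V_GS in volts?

With gate tied to drain, V_GS = V_DS ≥ V_GS − V_TN, so the device is in saturation.
KCL at the drain: ½ k_n (V_GS − V_TN)² = (V_DD − V_GS)/R.
Let x = V_GS − 0.994. Then 60.2 x² + x − 12.31 = 0, giving x = 0.444 V (positive root), so V_GS = 1.44 V.
I_D = (V_DD − V_GS)/R = (13.3 − 1.44) / 41.5 = 0.286 mA.

V_GS = 1.44 V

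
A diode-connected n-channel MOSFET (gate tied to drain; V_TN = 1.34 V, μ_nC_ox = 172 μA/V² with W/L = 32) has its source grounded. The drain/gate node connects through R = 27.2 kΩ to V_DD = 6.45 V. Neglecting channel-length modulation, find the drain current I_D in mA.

With gate tied to drain, V_GS = V_DS ≥ V_GS − V_TN, so the device is in saturation.
k_n = μ_nC_ox · (W/L) = 5.504 mA/V².
KCL at the drain: ½ k_n (V_GS − V_TN)² = (V_DD − V_GS)/R.
Let x = V_GS − 1.34. Then 74.9 x² + x − 5.11 = 0, giving x = 0.255 V (positive root), so V_GS = 1.59 V.
I_D = (V_DD − V_GS)/R = (6.45 − 1.59) / 27.2 = 0.179 mA.

I_D = 0.179 mA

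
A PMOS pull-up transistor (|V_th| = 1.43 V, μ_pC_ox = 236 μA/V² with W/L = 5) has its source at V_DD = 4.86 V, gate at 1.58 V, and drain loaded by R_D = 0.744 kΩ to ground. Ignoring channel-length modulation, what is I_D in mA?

I_D = 2.02 mA

V_SG = V_DD − V_G = 4.86 − 1.58 = 3.28 V, so V_ov = 3.28 − 1.43 = 1.85 V.
k_p = μ_pC_ox · (W/L) = 1.18 mA/V².
Assume saturation: I_D = ½ k_p V_ov² = 0.5 × 1.18 × 1.85² = 2.02 mA, giving V_SD = V_DD − I_D R_D = 4.86 − 2.02 × 0.744 = 3.36 V.
V_SD = 3.36 V ≥ V_ov = 1.85 V, confirming saturation.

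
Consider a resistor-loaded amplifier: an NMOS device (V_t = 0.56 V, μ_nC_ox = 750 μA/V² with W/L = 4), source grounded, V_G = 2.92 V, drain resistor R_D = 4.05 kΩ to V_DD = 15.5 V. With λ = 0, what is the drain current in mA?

V_GS = V_G = 2.92 V, so V_ov = 2.92 − 0.56 = 2.36 V.
k_n = μ_nC_ox · (W/L) = 3 mA/V².
Assume saturation: I_D = ½ k_n V_ov² = 0.5 × 3 × 2.36² = 8.35 mA, giving V_DS = V_DD − I_D R_D = 15.5 − 8.35 × 4.05 = -18.3 V.
But -18.3 V < V_ov = 2.36 V, so the device is actually in triode.
In triode I_D = k_n[V_ov V_DS − ½ V_DS²] and I_D = (V_DD − V_DS)/R_D. Equating: 6.07 V_DS² − 29.67 V_DS + 15.5 = 0, giving V_DS = 0.595 V (the root below V_ov).
I_D = (15.5 − 0.595) / 4.05 = 3.68 mA.

I_D = 3.68 mA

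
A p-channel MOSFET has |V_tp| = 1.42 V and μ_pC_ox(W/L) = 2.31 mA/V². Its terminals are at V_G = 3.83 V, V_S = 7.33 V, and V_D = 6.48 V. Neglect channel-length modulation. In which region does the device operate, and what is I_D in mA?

Triode; I_D = 3.25 mA

V_SG = V_S − V_G = 7.33 − 3.83 = 3.5 V; V_SD = V_S − V_D = 7.33 − 6.48 = 0.85 V.
V_ov = V_SG − |V_tp| = 3.5 − 1.42 = 2.08 V.
Since V_SD = 0.85 V < V_ov = 2.08 V, the device is in the triode region.
I_D = k_p [V_ov · V_SD − ½ V_SD²] = 2.31 × [2.08 × 0.85 − 0.5 × 0.85²] = 3.25 mA.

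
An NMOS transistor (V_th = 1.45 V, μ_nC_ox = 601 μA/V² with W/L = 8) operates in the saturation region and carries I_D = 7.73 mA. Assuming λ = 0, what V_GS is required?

V_GS = 3.24 V

k_n = μ_nC_ox · (W/L) = 4.808 mA/V².
In saturation I_D = ½ k_n (V_GS − V_th)², so V_GS − V_th = √(2 I_D / k_n) = √(2 × 7.73 / 4.808) = 1.79 V.
V_GS = 1.45 + 1.79 = 3.24 V.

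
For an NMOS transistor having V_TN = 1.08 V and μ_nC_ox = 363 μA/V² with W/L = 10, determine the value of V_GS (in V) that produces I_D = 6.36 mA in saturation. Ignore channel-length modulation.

V_GS = 2.95 V

k_n = μ_nC_ox · (W/L) = 3.63 mA/V².
In saturation I_D = ½ k_n (V_GS − V_TN)², so V_GS − V_TN = √(2 I_D / k_n) = √(2 × 6.36 / 3.63) = 1.87 V.
V_GS = 1.08 + 1.87 = 2.95 V.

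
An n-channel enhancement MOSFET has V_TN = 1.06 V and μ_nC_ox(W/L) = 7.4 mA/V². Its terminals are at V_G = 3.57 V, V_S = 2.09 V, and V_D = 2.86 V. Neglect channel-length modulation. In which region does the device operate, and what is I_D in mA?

Saturation; I_D = 0.653 mA

V_GS = V_G − V_S = 3.57 − 2.09 = 1.48 V; V_DS = V_D − V_S = 2.86 − 2.09 = 0.77 V.
V_ov = V_GS − V_TN = 1.48 − 1.06 = 0.42 V.
Since V_DS = 0.77 V ≥ V_ov = 0.42 V, the device is in saturation.
I_D = ½ k_n V_ov² = 0.5 × 7.4 × 0.42² = 0.653 mA.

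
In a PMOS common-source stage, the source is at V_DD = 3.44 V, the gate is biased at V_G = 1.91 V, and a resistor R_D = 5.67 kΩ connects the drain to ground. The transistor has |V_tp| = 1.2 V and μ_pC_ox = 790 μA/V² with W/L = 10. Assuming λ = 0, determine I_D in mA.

I_D = 0.430 mA

V_SG = V_DD − V_G = 3.44 − 1.91 = 1.53 V, so V_ov = 1.53 − 1.2 = 0.33 V.
k_p = μ_pC_ox · (W/L) = 7.9 mA/V².
Assume saturation: I_D = ½ k_p V_ov² = 0.5 × 7.9 × 0.33² = 0.43 mA, giving V_SD = V_DD − I_D R_D = 3.44 − 0.43 × 5.67 = 1 V.
V_SD = 1 V ≥ V_ov = 0.33 V, confirming saturation.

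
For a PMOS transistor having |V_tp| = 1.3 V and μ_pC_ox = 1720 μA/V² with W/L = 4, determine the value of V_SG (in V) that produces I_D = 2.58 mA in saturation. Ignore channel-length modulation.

k_p = μ_pC_ox · (W/L) = 6.88 mA/V².
In saturation I_D = ½ k_p (V_SG − |V_tp|)², so V_SG − |V_tp| = √(2 I_D / k_p) = √(2 × 2.58 / 6.88) = 0.866 V.
V_SG = 1.3 + 0.866 = 2.17 V.

V_SG = 2.17 V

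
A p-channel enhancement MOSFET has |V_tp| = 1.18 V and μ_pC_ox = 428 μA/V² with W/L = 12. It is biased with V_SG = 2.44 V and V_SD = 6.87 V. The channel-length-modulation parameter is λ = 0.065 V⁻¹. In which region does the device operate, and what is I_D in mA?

Saturation; I_D = 5.90 mA

k_p = μ_pC_ox · (W/L) = 5.136 mA/V².
V_ov = V_SG − |V_tp| = 2.44 − 1.18 = 1.26 V.
Since V_SD = 6.87 V ≥ V_ov = 1.26 V, the device is in saturation.
I_D = ½ k_p V_ov² (1 + λ V_SD) = 0.5 × 5.136 × 1.26² × (1 + 0.065 × 6.87) = 5.9 mA.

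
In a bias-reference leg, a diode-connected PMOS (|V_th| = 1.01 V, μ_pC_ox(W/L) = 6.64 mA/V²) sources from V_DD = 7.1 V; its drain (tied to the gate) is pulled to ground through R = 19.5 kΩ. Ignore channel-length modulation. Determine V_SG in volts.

V_SG = 1.31 V

With gate tied to drain, V_SG = V_SD ≥ V_SG − |V_th|, so the device is in saturation.
KCL at the drain: ½ k_p (V_SG − |V_th|)² = (V_DD − V_SG)/R.
Let x = V_SG − 1.01. Then 64.7 x² + x − 6.09 = 0, giving x = 0.299 V (positive root), so V_SG = 1.31 V.
I_D = (V_DD − V_SG)/R = (7.1 − 1.31) / 19.5 = 0.297 mA.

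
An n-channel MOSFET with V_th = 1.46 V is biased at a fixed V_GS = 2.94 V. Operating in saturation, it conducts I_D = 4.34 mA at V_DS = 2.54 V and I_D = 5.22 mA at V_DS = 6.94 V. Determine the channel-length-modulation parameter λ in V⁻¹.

With V_GS fixed, I_D ∝ (1 + λ V_DS) in saturation, so I_D2/I_D1 = (1 + λ V_DS2)/(1 + λ V_DS1).
5.22/4.34 = 1.203 = (1 + 6.94 λ)/(1 + 2.54 λ).
Solving: λ (I_D1 V_DS2 − I_D2 V_DS1) = I_D2 − I_D1, so λ = (5.22 − 4.34) / (4.34 × 6.94 − 5.22 × 2.54) = 0.88 / 16.9 = 0.0522 V⁻¹.

λ = 0.0522 V⁻¹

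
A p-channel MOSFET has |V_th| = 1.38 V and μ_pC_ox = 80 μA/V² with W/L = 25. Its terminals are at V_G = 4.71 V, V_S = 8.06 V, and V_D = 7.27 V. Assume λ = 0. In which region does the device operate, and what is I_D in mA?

V_SG = V_S − V_G = 8.06 − 4.71 = 3.35 V; V_SD = V_S − V_D = 8.06 − 7.27 = 0.79 V.
k_p = μ_pC_ox · (W/L) = 2 mA/V².
V_ov = V_SG − |V_th| = 3.35 − 1.38 = 1.97 V.
Since V_SD = 0.79 V < V_ov = 1.97 V, the device is in the triode region.
I_D = k_p [V_ov · V_SD − ½ V_SD²] = 2 × [1.97 × 0.79 − 0.5 × 0.79²] = 2.49 mA.

Triode; I_D = 2.49 mA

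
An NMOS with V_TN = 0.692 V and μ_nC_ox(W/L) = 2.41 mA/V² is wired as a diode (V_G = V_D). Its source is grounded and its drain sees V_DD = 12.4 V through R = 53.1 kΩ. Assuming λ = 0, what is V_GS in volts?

With gate tied to drain, V_GS = V_DS ≥ V_GS − V_TN, so the device is in saturation.
KCL at the drain: ½ k_n (V_GS − V_TN)² = (V_DD − V_GS)/R.
Let x = V_GS − 0.692. Then 64 x² + x − 11.71 = 0, giving x = 0.42 V (positive root), so V_GS = 1.11 V.
I_D = (V_DD − V_GS)/R = (12.4 − 1.11) / 53.1 = 0.213 mA.

V_GS = 1.11 V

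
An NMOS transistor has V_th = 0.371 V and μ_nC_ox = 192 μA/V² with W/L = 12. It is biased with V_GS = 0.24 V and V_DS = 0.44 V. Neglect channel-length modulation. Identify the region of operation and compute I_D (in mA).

Cutoff; I_D = 0 mA

V_GS = 0.24 V < V_th = 0.371 V, so the transistor is in cutoff.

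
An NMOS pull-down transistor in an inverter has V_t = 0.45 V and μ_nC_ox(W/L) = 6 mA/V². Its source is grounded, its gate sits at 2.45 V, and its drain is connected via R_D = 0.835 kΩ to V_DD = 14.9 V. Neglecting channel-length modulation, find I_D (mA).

I_D = 12.0 mA

V_GS = V_G = 2.45 V, so V_ov = 2.45 − 0.45 = 2 V.
Assume saturation: I_D = ½ k_n V_ov² = 0.5 × 6 × 2² = 12 mA, giving V_DS = V_DD − I_D R_D = 14.9 − 12 × 0.835 = 4.88 V.
V_DS = 4.88 V ≥ V_ov = 2 V, confirming saturation.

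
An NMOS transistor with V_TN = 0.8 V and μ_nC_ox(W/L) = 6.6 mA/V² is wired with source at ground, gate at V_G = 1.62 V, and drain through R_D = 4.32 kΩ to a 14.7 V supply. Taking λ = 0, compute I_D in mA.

I_D = 2.22 mA

V_GS = V_G = 1.62 V, so V_ov = 1.62 − 0.8 = 0.82 V.
Assume saturation: I_D = ½ k_n V_ov² = 0.5 × 6.6 × 0.82² = 2.22 mA, giving V_DS = V_DD − I_D R_D = 14.7 − 2.22 × 4.32 = 5.11 V.
V_DS = 5.11 V ≥ V_ov = 0.82 V, confirming saturation.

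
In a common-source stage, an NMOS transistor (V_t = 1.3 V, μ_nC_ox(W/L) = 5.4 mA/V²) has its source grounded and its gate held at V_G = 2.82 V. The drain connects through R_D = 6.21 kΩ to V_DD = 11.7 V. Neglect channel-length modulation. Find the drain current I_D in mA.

V_GS = V_G = 2.82 V, so V_ov = 2.82 − 1.3 = 1.52 V.
Assume saturation: I_D = ½ k_n V_ov² = 0.5 × 5.4 × 1.52² = 6.24 mA, giving V_DS = V_DD − I_D R_D = 11.7 − 6.24 × 6.21 = -27 V.
But -27 V < V_ov = 1.52 V, so the device is actually in triode.
In triode I_D = k_n[V_ov V_DS − ½ V_DS²] and I_D = (V_DD − V_DS)/R_D. Equating: 16.8 V_DS² − 51.97 V_DS + 11.7 = 0, giving V_DS = 0.244 V (the root below V_ov).
I_D = (11.7 − 0.244) / 6.21 = 1.84 mA.

I_D = 1.84 mA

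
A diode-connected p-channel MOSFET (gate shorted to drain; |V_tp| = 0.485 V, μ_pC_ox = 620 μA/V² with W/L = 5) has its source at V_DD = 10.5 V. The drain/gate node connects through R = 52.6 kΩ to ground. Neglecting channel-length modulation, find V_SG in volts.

With gate tied to drain, V_SG = V_SD ≥ V_SG − |V_tp|, so the device is in saturation.
k_p = μ_pC_ox · (W/L) = 3.1 mA/V².
KCL at the drain: ½ k_p (V_SG − |V_tp|)² = (V_DD − V_SG)/R.
Let x = V_SG − 0.485. Then 81.5 x² + x − 10.02 = 0, giving x = 0.344 V (positive root), so V_SG = 0.829 V.
I_D = (V_DD − V_SG)/R = (10.5 − 0.829) / 52.6 = 0.184 mA.

V_SG = 0.829 V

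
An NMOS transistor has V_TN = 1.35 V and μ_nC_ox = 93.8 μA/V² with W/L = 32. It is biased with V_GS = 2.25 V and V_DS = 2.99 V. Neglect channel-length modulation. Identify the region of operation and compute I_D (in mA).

k_n = μ_nC_ox · (W/L) = 3.002 mA/V².
V_ov = V_GS − V_TN = 2.25 − 1.35 = 0.9 V.
Since V_DS = 2.99 V ≥ V_ov = 0.9 V, the device is in saturation.
I_D = ½ k_n V_ov² = 0.5 × 3.002 × 0.9² = 1.22 mA.

Saturation; I_D = 1.22 mA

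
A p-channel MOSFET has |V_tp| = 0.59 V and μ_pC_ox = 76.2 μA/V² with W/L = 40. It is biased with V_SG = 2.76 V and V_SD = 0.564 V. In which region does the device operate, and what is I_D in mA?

k_p = μ_pC_ox · (W/L) = 3.048 mA/V².
V_ov = V_SG − |V_tp| = 2.76 − 0.59 = 2.17 V.
Since V_SD = 0.564 V < V_ov = 2.17 V, the device is in the triode region.
I_D = k_p [V_ov · V_SD − ½ V_SD²] = 3.048 × [2.17 × 0.564 − 0.5 × 0.564²] = 3.25 mA.

Triode; I_D = 3.25 mA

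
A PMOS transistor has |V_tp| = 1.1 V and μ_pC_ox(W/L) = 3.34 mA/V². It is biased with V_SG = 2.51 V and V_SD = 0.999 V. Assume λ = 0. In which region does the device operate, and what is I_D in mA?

V_ov = V_SG − |V_tp| = 2.51 − 1.1 = 1.41 V.
Since V_SD = 0.999 V < V_ov = 1.41 V, the device is in the triode region.
I_D = k_p [V_ov · V_SD − ½ V_SD²] = 3.34 × [1.41 × 0.999 − 0.5 × 0.999²] = 3.04 mA.

Triode; I_D = 3.04 mA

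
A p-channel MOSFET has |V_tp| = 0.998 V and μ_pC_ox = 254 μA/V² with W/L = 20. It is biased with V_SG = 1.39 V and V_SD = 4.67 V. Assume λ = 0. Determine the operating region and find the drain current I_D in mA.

k_p = μ_pC_ox · (W/L) = 5.08 mA/V².
V_ov = V_SG − |V_tp| = 1.39 − 0.998 = 0.392 V.
Since V_SD = 4.67 V ≥ V_ov = 0.392 V, the device is in saturation.
I_D = ½ k_p V_ov² = 0.5 × 5.08 × 0.392² = 0.39 mA.

Saturation; I_D = 0.390 mA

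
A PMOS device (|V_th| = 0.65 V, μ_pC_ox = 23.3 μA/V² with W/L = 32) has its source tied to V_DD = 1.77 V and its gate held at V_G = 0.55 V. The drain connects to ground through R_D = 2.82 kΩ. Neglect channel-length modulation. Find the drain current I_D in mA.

I_D = 0.121 mA

V_SG = V_DD − V_G = 1.77 − 0.55 = 1.22 V, so V_ov = 1.22 − 0.65 = 0.57 V.
k_p = μ_pC_ox · (W/L) = 0.7456 mA/V².
Assume saturation: I_D = ½ k_p V_ov² = 0.5 × 0.7456 × 0.57² = 0.121 mA, giving V_SD = V_DD − I_D R_D = 1.77 − 0.121 × 2.82 = 1.43 V.
V_SD = 1.43 V ≥ V_ov = 0.57 V, confirming saturation.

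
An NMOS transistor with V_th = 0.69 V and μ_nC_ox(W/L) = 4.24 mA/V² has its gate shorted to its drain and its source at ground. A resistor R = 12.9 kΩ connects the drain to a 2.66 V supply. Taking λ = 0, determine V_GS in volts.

V_GS = 0.941 V

With gate tied to drain, V_GS = V_DS ≥ V_GS − V_th, so the device is in saturation.
KCL at the drain: ½ k_n (V_GS − V_th)² = (V_DD − V_GS)/R.
Let x = V_GS − 0.69. Then 27.3 x² + x − 1.97 = 0, giving x = 0.251 V (positive root), so V_GS = 0.941 V.
I_D = (V_DD − V_GS)/R = (2.66 − 0.941) / 12.9 = 0.133 mA.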